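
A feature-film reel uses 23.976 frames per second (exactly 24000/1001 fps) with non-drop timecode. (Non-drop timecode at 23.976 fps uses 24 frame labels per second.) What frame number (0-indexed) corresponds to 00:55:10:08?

Total seconds to the label: (0 × 3600 + 55 × 60 + 10) = 3310.
Frame index = 3310 × 24 + 8 = 79448.

79448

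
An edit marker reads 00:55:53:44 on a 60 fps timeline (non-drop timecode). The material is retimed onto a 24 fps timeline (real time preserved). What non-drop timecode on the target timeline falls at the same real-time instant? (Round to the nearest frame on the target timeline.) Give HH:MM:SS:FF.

00:55:53:18

Source frame index: (0×3600 + 55×60 + 53) × 60 + 44 = 201224.
Real time: 201224 / (60) = 50306/15 s.
Target frame: (50306/15) × (24) = 402448/5 ≈ 80489.600 → 80490.
At 24 labels/s: frame 80490 → 00:55:53:18.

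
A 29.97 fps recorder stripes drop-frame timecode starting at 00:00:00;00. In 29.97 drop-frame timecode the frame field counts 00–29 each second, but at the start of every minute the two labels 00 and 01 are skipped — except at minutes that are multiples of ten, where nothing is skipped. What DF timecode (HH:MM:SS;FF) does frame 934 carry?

00:00:31;04

Ten DF minutes hold 17982 frames, so frame 934 lies in block 0 (frames 0–17981) with 934 frames into that block.
The block's first minute is 1800 frames and the rest 1798 each; 934 frames reaches minute 0, so 0 × 18 + 0 × 2 = 0 labels have been skipped so far.
Adding those back, label number 934 + 0 = 934 at 30 labels/s is 31 s + 4 f = 0 h 0 min 31 s frame 4, i.e. 00:00:31;04.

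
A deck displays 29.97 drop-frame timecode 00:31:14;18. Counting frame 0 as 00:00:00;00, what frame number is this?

As if non-drop at 30 labels/s: (0 × 3600 + 31 × 60 + 14) × 30 + 18 = 56238.
Minute boundaries passed: 31; those not divisible by 10: 31 − 3 = 28; dropped labels = 2 × 28 = 56.
Actual frame index = 56238 − 56 = 56182.

56182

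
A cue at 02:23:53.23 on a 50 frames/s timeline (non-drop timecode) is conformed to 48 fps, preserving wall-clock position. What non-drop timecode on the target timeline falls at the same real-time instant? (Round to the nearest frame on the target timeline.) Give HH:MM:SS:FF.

02:23:53:22

Source frame index: (2×3600 + 23×60 + 53) × 50 + 23 = 431673.
Real time: 431673 / (50) = 431673/50 s.
Target frame: (431673/50) × (48) = 10360152/25 ≈ 414406.080 → 414406.
At 48 labels/s: frame 414406 → 02:23:53:22.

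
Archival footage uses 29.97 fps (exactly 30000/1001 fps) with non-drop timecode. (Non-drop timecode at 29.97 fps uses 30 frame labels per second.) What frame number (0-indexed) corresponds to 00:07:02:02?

12662

Total seconds to the label: (0 × 3600 + 7 × 60 + 2) = 422.
Frame index = 422 × 30 + 2 = 12662.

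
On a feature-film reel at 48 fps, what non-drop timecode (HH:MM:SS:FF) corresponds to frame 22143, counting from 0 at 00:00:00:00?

00:07:41:15

22143 ÷ 48 = 461 full seconds, remainder 15 frames.
461 s = 0 h 7 min 41 s.
Timecode: 00:07:41:15.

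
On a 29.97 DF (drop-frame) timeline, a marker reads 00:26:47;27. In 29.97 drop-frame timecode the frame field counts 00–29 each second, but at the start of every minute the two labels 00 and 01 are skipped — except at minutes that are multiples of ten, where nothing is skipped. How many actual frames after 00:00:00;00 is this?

48189

Complete 10-minute blocks: 2, each 17982 frames → 35964.
Remaining 6 whole minutes in the current block: 1800 + 5 × 1798 = 10790 frames.
Within the current minute: 47 × 30 + 27 − 2 = 1435 (labels ;00/;01 skipped at this minute). Total = 35964 + 10790 + 1435 = 48189.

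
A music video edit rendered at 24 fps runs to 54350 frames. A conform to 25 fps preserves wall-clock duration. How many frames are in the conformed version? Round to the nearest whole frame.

Frames at target rate = 54350 × (25) / (24) = 679375/12 ≈ 56614.583.
Nearest whole frame: 56615.

56615 frames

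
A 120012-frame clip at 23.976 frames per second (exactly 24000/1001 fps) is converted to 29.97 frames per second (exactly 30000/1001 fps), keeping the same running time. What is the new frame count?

150015 frames

Frames at target rate = 120012 × (30000/1001) / (24000/1001) = 150015.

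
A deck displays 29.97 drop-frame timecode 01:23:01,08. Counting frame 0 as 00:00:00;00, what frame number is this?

149288

As if non-drop at 30 labels/s: (1 × 3600 + 23 × 60 + 1) × 30 + 8 = 149438.
Minute boundaries passed: 83; those not divisible by 10: 83 − 8 = 75; dropped labels = 2 × 75 = 150.
Actual frame index = 149438 − 150 = 149288.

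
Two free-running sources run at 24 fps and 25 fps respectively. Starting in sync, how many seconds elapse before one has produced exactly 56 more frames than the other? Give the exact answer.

The gap grows by |25 − 24| = 1 frame per second.
Time for a 56-frame gap: 56 ÷ (1) = 56 s.

56 seconds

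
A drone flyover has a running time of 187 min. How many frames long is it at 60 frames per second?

187 min = 11220 s.
Frames = 11220 × 60 = 673200.

673200 frames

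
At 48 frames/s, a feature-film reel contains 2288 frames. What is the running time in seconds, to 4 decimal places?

Running time = 2288 × 1/48 = 143/3 s ≈ 47.6667 s.

47.6667 seconds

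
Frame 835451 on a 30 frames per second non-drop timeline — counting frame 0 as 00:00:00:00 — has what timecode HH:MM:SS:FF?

835451 ÷ 30 = 27848 full seconds, remainder 11 frames.
27848 s = 7 h 44 min 8 s.
Timecode: 07:44:08:11.

07:44:08:11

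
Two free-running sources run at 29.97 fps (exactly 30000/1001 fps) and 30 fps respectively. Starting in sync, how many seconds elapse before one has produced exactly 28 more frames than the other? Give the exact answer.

14014/15 seconds

The gap grows by |30 − 30000/1001| = 30/1001 frames per second.
Time for a 28-frame gap: 28 ÷ (30/1001) = 14014/15 s.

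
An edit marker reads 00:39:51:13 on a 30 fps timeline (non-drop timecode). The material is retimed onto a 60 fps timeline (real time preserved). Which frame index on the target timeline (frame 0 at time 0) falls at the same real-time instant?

Source frame index: (0×3600 + 39×60 + 51) × 30 + 13 = 71743.
Real time: 71743 / (30) = 71743/30 s.
Target frame: (71743/30) × (60) = 143486.

frame 143486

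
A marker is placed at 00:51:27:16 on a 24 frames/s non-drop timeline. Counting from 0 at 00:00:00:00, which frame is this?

74104

Total seconds to the label: (0 × 3600 + 51 × 60 + 27) = 3087.
Frame index = 3087 × 24 + 16 = 74104.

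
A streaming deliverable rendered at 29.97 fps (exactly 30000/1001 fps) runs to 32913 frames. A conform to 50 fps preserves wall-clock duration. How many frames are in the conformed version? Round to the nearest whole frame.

Frames at target rate = 32913 × (50) / (30000/1001) = 10981971/200 ≈ 54909.855.
Nearest whole frame: 54910.

54910 frames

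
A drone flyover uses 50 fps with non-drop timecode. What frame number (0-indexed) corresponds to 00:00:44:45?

2245

Total seconds to the label: (0 × 3600 + 0 × 60 + 44) = 44.
Frame index = 44 × 50 + 45 = 2245.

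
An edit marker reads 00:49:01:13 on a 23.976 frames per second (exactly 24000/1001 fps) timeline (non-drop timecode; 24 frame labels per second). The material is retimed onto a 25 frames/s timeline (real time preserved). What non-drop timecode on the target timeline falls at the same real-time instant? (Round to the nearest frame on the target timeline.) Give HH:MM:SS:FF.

Source frame index: (0×3600 + 49×60 + 1) × 24 + 13 = 70597.
Real time: 70597 / (24000/1001) = 70667597/24000 s.
Target frame: (70667597/24000) × (25) = 70667597/960 ≈ 73612.080 → 73612.
At 25 labels/s: frame 73612 → 00:49:04:12.

00:49:04:12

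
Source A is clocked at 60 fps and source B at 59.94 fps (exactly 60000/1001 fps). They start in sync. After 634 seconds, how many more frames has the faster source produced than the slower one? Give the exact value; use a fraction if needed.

A emits 60 × 634 = 38040 frames; B emits 60000/1001 × 634 = 38040000/1001.
Difference = 38040/1001 frames (≈ 38.0020); B is behind A.

38040/1001 frames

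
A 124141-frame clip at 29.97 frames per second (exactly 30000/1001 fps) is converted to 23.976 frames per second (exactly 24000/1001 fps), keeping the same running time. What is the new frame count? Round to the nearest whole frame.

99313 frames

Frames at target rate = 124141 × (24000/1001) / (30000/1001) = 496564/5 ≈ 99312.800.
Nearest whole frame: 99313.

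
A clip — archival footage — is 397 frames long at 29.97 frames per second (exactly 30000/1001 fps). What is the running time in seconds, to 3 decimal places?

Running time = 397 × 1001/30000 = 397397/30000 s ≈ 13.247 s.

13.247 seconds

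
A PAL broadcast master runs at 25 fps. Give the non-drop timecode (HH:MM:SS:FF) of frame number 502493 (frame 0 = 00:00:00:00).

05:34:59:18

502493 ÷ 25 = 20099 full seconds, remainder 18 frames.
20099 s = 5 h 34 min 59 s.
Timecode: 05:34:59:18.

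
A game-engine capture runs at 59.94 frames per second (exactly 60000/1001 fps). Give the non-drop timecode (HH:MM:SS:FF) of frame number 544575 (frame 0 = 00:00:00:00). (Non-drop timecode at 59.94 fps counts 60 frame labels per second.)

544575 ÷ 60 = 9076 full seconds, remainder 15 frames.
9076 s = 2 h 31 min 16 s.
Timecode: 02:31:16:15.

02:31:16:15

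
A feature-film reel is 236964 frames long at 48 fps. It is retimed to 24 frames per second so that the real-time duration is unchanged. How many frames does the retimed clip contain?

118482 frames

Target frames = source frames × (target rate / source rate) = 236964 × (24)/(48) = 236964 × 1/2 = 118482.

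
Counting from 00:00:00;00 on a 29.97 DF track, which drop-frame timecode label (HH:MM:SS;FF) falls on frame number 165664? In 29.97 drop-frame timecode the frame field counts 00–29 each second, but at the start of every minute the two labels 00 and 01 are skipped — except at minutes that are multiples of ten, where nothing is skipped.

01:32:07;20

Ten DF minutes hold 17982 frames, so frame 165664 lies in block 9 (frames 161838–179819) with 3826 frames into that block.
The block's first minute is 1800 frames and the rest 1798 each; 3826 frames reaches minute 2, so 9 × 18 + 2 × 2 = 166 labels have been skipped so far.
Adding those back, label number 165664 + 166 = 165830 at 30 labels/s is 5527 s + 20 f = 1 h 32 min 7 s frame 20, i.e. 01:32:07;20.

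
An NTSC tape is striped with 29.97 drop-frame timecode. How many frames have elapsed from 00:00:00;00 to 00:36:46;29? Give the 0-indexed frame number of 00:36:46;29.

As if non-drop at 30 labels/s: (0 × 3600 + 36 × 60 + 46) × 30 + 29 = 66209.
Minute boundaries passed: 36; those not divisible by 10: 36 − 3 = 33; dropped labels = 2 × 33 = 66.
Actual frame index = 66209 − 66 = 66143.

66143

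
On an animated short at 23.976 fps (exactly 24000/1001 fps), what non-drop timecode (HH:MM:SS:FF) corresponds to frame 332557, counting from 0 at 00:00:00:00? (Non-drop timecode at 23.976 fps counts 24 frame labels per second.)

332557 ÷ 24 = 13856 full seconds, remainder 13 frames.
13856 s = 3 h 50 min 56 s.
Timecode: 03:50:56:13.

03:50:56:13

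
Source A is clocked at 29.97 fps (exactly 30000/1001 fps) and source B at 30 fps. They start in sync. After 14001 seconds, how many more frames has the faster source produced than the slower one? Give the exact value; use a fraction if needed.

32310/77 frames

A emits 30000/1001 × 14001 = 32310000/77 frames; B emits 30 × 14001 = 420030.
Difference = 32310/77 frames (≈ 419.6104); B is ahead of A.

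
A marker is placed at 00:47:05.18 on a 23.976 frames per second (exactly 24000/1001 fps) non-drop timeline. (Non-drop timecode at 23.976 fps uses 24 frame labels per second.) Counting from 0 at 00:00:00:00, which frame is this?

Total seconds to the label: (0 × 3600 + 47 × 60 + 5) = 2825.
Frame index = 2825 × 24 + 18 = 67818.

67818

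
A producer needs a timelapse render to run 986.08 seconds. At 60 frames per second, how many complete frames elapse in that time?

Frames = 986.08 × 60 = 295824/5 ≈ 59164.8000.
Complete frames: 59164.

59164 frames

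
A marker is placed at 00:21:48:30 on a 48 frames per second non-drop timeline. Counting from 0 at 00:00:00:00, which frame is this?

62814

Total seconds to the label: (0 × 3600 + 21 × 60 + 48) = 1308.
Frame index = 1308 × 48 + 30 = 62814.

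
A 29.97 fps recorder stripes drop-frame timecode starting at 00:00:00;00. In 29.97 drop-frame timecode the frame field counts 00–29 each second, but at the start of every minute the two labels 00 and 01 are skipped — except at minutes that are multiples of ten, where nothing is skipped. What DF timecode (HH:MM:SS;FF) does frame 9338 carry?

Each 10-minute DF block holds 10 × 60 × 30 − 9 × 2 = 17982 frames. 9338 ÷ 17982 → 0 full blocks, remainder 9338.
Within the partial block the first minute is 1800 frames and each further minute 1798, so 5 further minute boundaries passed. Total skipped labels = 18 × 0 + 2 × 5 = 10.
Non-drop label index = 9338 + 10 = 9348; at 30 labels/s that is 00:05:11:18, i.e. DF 00:05:11;18.

00:05:11;18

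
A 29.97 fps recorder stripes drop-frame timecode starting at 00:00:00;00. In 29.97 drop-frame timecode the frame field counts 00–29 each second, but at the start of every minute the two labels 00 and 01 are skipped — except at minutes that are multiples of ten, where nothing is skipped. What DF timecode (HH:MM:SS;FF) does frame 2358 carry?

00:01:18;20

Ten DF minutes hold 17982 frames, so frame 2358 lies in block 0 (frames 0–17981) with 2358 frames into that block.
The block's first minute is 1800 frames and the rest 1798 each; 2358 frames reaches minute 1, so 0 × 18 + 1 × 2 = 2 labels have been skipped so far.
Adding those back, label number 2358 + 2 = 2360 at 30 labels/s is 78 s + 20 f = 0 h 1 min 18 s frame 20, i.e. 00:01:18;20.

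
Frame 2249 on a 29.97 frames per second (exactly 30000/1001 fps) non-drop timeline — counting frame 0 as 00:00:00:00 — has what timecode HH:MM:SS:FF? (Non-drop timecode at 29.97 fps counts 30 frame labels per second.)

00:01:14:29

2249 ÷ 30 = 74 full seconds, remainder 29 frames.
74 s = 0 h 1 min 14 s.
Timecode: 00:01:14:29.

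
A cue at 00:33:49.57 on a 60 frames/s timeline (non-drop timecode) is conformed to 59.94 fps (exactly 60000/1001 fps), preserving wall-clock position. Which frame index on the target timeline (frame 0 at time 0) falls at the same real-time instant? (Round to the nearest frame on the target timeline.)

frame 121675

Source frame index: (0×3600 + 33×60 + 49) × 60 + 57 = 121797.
Real time: 121797 / (60) = 40599/20 s.
Target frame: (40599/20) × (60000/1001) = 9369000/77 ≈ 121675.325 → 121675.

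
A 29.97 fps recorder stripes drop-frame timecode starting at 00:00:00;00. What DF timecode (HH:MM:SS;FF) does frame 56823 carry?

Each 10-minute DF block holds 10 × 60 × 30 − 9 × 2 = 17982 frames. 56823 ÷ 17982 → 3 full blocks, remainder 2877.
Within the partial block the first minute is 1800 frames and each further minute 1798, so 1 further minute boundary passed. Total skipped labels = 18 × 3 + 2 × 1 = 56.
Non-drop label index = 56823 + 56 = 56879; at 30 labels/s that is 00:31:35:29, i.e. DF 00:31:35;29.

00:31:35;29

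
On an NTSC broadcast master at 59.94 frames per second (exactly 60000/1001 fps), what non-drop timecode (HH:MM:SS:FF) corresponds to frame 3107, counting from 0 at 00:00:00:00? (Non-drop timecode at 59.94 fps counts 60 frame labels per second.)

3107 ÷ 60 = 51 full seconds, remainder 47 frames.
51 s = 0 h 0 min 51 s.
Timecode: 00:00:51:47.

00:00:51:47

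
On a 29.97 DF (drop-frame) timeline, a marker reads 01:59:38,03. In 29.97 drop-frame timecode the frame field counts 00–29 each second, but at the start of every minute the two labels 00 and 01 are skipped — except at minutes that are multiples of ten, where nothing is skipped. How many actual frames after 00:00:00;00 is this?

As if non-drop at 30 labels/s: (1 × 3600 + 59 × 60 + 38) × 30 + 3 = 215343.
Minute boundaries passed: 119; those not divisible by 10: 119 − 11 = 108; dropped labels = 2 × 108 = 216.
Actual frame index = 215343 − 216 = 215127.

215127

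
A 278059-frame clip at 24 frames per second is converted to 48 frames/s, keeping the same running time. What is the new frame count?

556118 frames

Target frames = source frames × (target rate / source rate) = 278059 × (48)/(24) = 278059 × 2 = 556118.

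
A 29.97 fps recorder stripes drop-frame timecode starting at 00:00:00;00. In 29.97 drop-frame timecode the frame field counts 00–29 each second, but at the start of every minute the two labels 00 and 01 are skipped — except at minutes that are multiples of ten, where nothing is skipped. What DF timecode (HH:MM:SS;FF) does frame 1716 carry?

00:00:57;06

Each 10-minute DF block holds 10 × 60 × 30 − 9 × 2 = 17982 frames. 1716 ÷ 17982 → 0 full blocks, remainder 1716.
Within the partial block the first minute is 1800 frames and each further minute 1798, so 0 further minute boundaries passed. Total skipped labels = 18 × 0 + 2 × 0 = 0.
Non-drop label index = 1716 + 0 = 1716; at 30 labels/s that is 00:00:57:06, i.e. DF 00:00:57;06.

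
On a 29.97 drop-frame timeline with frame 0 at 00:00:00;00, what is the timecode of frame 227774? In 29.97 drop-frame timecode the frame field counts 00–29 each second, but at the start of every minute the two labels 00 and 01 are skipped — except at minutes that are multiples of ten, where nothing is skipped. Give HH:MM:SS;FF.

02:06:40;02

Each 10-minute DF block holds 10 × 60 × 30 − 9 × 2 = 17982 frames. 227774 ÷ 17982 → 12 full blocks, remainder 11990.
Within the partial block the first minute is 1800 frames and each further minute 1798, so 6 further minute boundaries passed. Total skipped labels = 18 × 12 + 2 × 6 = 228.
Non-drop label index = 227774 + 228 = 228002; at 30 labels/s that is 02:06:40:02, i.e. DF 02:06:40;02.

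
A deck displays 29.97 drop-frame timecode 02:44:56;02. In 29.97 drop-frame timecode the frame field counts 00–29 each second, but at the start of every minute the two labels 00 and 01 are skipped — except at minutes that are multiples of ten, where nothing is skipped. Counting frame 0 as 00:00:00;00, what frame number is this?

As if non-drop at 30 labels/s: (2 × 3600 + 44 × 60 + 56) × 30 + 2 = 296882.
Minute boundaries passed: 164; those not divisible by 10: 164 − 16 = 148; dropped labels = 2 × 148 = 296.
Actual frame index = 296882 − 296 = 296586.

296586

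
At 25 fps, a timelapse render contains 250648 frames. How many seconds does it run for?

Running time = 250648 / (25) = 10025.92 s.

10025.92 seconds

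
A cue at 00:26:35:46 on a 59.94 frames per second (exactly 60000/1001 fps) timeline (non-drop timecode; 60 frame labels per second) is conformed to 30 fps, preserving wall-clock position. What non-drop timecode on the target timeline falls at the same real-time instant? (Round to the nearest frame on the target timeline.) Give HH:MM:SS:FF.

00:26:37:11

Source frame index: (0×3600 + 26×60 + 35) × 60 + 46 = 95746.
Real time: 95746 / (60000/1001) = 47920873/30000 s.
Target frame: (47920873/30000) × (30) = 47920873/1000 ≈ 47920.873 → 47921.
At 30 labels/s: frame 47921 → 00:26:37:11.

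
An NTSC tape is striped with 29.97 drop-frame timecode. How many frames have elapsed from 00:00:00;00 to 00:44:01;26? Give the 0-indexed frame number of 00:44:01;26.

As if non-drop at 30 labels/s: (0 × 3600 + 44 × 60 + 1) × 30 + 26 = 79256.
Minute boundaries passed: 44; those not divisible by 10: 44 − 4 = 40; dropped labels = 2 × 40 = 80.
Actual frame index = 79256 − 80 = 79176.

79176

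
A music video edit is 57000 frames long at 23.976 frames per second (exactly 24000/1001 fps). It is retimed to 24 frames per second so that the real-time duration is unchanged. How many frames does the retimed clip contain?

Target frames = source frames × (target rate / source rate) = 57000 × (24)/(24000/1001) = 57000 × 1001/1000 = 57057.

57057 frames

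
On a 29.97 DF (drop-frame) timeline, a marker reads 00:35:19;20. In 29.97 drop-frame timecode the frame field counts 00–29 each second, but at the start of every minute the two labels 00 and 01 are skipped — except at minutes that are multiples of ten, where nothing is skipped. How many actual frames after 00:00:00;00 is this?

As if non-drop at 30 labels/s: (0 × 3600 + 35 × 60 + 19) × 30 + 20 = 63590.
Minute boundaries passed: 35; those not divisible by 10: 35 − 3 = 32; dropped labels = 2 × 32 = 64.
Actual frame index = 63590 − 64 = 63526.

63526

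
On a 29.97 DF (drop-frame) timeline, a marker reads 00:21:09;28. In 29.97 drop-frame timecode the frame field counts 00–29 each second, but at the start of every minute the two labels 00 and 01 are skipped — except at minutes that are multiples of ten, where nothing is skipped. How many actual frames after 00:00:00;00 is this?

As if non-drop at 30 labels/s: (0 × 3600 + 21 × 60 + 9) × 30 + 28 = 38098.
Minute boundaries passed: 21; those not divisible by 10: 21 − 2 = 19; dropped labels = 2 × 19 = 38.
Actual frame index = 38098 − 38 = 38060.

38060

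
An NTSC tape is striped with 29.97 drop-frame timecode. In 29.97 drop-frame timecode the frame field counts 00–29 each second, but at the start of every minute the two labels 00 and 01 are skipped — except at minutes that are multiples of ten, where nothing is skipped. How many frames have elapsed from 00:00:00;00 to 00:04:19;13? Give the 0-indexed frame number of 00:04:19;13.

As if non-drop at 30 labels/s: (0 × 3600 + 4 × 60 + 19) × 30 + 13 = 7783.
Minute boundaries passed: 4; those not divisible by 10: 4 − 0 = 4; dropped labels = 2 × 4 = 8.
Actual frame index = 7783 − 8 = 7775.

7775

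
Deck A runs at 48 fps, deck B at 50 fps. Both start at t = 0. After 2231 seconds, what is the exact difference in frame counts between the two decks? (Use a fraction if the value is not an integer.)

A emits 48 × 2231 = 107088 frames; B emits 50 × 2231 = 111550.
Difference = 4462 frames; B is ahead of A.

4462 frames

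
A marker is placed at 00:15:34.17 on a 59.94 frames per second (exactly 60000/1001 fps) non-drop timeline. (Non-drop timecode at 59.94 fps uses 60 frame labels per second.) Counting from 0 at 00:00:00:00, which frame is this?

Total seconds to the label: (0 × 3600 + 15 × 60 + 34) = 934.
Frame index = 934 × 60 + 17 = 56057.

frame 56057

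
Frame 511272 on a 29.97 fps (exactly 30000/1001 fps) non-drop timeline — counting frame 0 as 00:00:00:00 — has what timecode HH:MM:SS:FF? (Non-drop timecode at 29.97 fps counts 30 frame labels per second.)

04:44:02:12

511272 ÷ 30 = 17042 full seconds, remainder 12 frames.
17042 s = 4 h 44 min 2 s.
Timecode: 04:44:02:12.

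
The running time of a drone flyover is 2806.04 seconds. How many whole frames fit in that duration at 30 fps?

Frames = 2806.04 × 30 = 420906/5 ≈ 84181.2000.
Complete frames: 84181.

84181 frames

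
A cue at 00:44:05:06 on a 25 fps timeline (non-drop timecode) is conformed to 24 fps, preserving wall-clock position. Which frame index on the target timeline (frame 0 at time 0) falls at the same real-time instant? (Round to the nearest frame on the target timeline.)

Source frame index: (0×3600 + 44×60 + 5) × 25 + 6 = 66131.
Real time: 66131 / (25) = 66131/25 s.
Target frame: (66131/25) × (24) = 1587144/25 ≈ 63485.760 → 63486.

frame 63486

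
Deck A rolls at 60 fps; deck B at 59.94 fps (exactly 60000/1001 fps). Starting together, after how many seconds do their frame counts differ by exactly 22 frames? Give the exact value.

The gap grows by |60000/1001 − 60| = 60/1001 frames per second.
Time for a 22-frame gap: 22 ÷ (60/1001) = 11011/30 s.

11011/30 seconds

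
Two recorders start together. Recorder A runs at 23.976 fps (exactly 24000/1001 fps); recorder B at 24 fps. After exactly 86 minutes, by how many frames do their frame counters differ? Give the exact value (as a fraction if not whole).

123840/1001 frames

86 min = 5160 s.
A emits 24000/1001 × 5160 = 123840000/1001 frames; B emits 24 × 5160 = 123840.
Difference = 123840/1001 frames (≈ 123.7163); B is ahead of A.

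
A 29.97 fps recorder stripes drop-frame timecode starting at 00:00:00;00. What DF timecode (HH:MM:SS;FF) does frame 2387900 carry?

Each 10-minute DF block holds 10 × 60 × 30 − 9 × 2 = 17982 frames. 2387900 ÷ 17982 → 132 full blocks, remainder 14276.
Within the partial block the first minute is 1800 frames and each further minute 1798, so 7 further minute boundaries passed. Total skipped labels = 18 × 132 + 2 × 7 = 2390.
Non-drop label index = 2387900 + 2390 = 2390290; at 30 labels/s that is 22:07:56:10, i.e. DF 22:07:56;10.

22:07:56;10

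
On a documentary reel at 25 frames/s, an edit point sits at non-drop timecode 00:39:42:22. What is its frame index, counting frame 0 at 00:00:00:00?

Total seconds to the label: (0 × 3600 + 39 × 60 + 42) = 2382.
Frame index = 2382 × 25 + 22 = 59572.

frame 59572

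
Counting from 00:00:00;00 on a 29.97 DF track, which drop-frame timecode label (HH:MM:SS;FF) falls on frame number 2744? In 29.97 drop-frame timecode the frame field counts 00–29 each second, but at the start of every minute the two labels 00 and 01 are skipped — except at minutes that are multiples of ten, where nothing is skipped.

00:01:31;16

Ten DF minutes hold 17982 frames, so frame 2744 lies in block 0 (frames 0–17981) with 2744 frames into that block.
The block's first minute is 1800 frames and the rest 1798 each; 2744 frames reaches minute 1, so 0 × 18 + 1 × 2 = 2 labels have been skipped so far.
Adding those back, label number 2744 + 2 = 2746 at 30 labels/s is 91 s + 16 f = 0 h 1 min 31 s frame 16, i.e. 00:01:31;16.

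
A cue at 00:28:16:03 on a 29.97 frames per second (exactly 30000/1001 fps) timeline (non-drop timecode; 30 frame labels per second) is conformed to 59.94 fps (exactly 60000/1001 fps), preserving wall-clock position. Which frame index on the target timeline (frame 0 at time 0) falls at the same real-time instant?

frame 101766

Source frame index: (0×3600 + 28×60 + 16) × 30 + 3 = 50883.
Real time: 50883 / (30000/1001) = 16977961/10000 s.
Target frame: (16977961/10000) × (60000/1001) = 101766.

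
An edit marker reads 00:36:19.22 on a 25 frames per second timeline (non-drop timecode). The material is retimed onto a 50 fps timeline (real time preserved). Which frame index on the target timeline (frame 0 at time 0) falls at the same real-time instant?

frame 108994

Source frame index: (0×3600 + 36×60 + 19) × 25 + 22 = 54497.
Real time: 54497 / (25) = 54497/25 s.
Target frame: (54497/25) × (50) = 108994.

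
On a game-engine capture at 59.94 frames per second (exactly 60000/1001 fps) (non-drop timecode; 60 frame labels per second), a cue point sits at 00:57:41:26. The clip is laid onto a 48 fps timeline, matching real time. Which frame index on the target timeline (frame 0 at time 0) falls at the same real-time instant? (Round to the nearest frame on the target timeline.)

frame 166315

Source frame index: (0×3600 + 57×60 + 41) × 60 + 26 = 207686.
Real time: 207686 / (60000/1001) = 103946843/30000 s.
Target frame: (103946843/30000) × (48) = 103946843/625 ≈ 166314.949 → 166315.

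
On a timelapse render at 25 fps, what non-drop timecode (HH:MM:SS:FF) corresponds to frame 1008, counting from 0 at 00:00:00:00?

1008 ÷ 25 = 40 full seconds, remainder 8 frames.
40 s = 0 h 0 min 40 s.
Timecode: 00:00:40:08.

00:00:40:08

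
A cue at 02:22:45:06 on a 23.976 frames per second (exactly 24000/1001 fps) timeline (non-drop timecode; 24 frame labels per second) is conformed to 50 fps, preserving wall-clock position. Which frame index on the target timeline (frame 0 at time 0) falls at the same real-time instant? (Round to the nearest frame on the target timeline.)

Source frame index: (2×3600 + 22×60 + 45) × 24 + 6 = 205566.
Real time: 205566 / (24000/1001) = 34295261/4000 s.
Target frame: (34295261/4000) × (50) = 34295261/80 ≈ 428690.763 → 428691.

frame 428691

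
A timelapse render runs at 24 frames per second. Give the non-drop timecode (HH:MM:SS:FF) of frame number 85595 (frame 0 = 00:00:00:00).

00:59:26:11

85595 ÷ 24 = 3566 full seconds, remainder 11 frames.
3566 s = 0 h 59 min 26 s.
Timecode: 00:59:26:11.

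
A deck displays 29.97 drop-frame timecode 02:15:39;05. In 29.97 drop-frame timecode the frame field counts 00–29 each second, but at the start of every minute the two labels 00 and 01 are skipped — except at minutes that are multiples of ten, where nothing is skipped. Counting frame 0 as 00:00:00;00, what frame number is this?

Complete 10-minute blocks: 13, each 17982 frames → 233766.
Remaining 5 whole minutes in the current block: 1800 + 4 × 1798 = 8992 frames.
Within the current minute: 39 × 30 + 5 − 2 = 1173 (labels ;00/;01 skipped at this minute). Total = 233766 + 8992 + 1173 = 243931.

243931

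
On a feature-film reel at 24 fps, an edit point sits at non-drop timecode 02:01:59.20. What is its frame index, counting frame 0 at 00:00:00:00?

Total seconds to the label: (2 × 3600 + 1 × 60 + 59) = 7319.
Frame index = 7319 × 24 + 20 = 175676.

175676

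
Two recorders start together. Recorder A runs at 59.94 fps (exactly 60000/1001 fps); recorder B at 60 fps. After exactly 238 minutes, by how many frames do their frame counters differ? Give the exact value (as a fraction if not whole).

238 min = 14280 s.
A emits 60000/1001 × 14280 = 122400000/143 frames; B emits 60 × 14280 = 856800.
Difference = 122400/143 frames (≈ 855.9441); B is ahead of A.

122400/143 frames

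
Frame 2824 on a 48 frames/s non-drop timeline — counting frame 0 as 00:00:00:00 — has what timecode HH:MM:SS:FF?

2824 ÷ 48 = 58 full seconds, remainder 40 frames.
58 s = 0 h 0 min 58 s.
Timecode: 00:00:58:40.

00:00:58:40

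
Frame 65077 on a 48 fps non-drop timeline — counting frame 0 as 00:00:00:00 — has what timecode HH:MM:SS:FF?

00:22:35:37

65077 ÷ 48 = 1355 full seconds, remainder 37 frames.
1355 s = 0 h 22 min 35 s.
Timecode: 00:22:35:37.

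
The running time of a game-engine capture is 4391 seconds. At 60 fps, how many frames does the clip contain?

Frames = 4391 × 60 = 263460.

263460 frames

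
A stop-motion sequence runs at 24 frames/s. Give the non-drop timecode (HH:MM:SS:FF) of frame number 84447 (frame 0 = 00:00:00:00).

84447 ÷ 24 = 3518 full seconds, remainder 15 frames.
3518 s = 0 h 58 min 38 s.
Timecode: 00:58:38:15.

00:58:38:15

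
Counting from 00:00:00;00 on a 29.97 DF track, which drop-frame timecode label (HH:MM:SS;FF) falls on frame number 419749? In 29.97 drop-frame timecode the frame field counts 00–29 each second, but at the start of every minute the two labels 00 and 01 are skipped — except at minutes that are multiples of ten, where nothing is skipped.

Ten DF minutes hold 17982 frames, so frame 419749 lies in block 23 (frames 413586–431567) with 6163 frames into that block.
The block's first minute is 1800 frames and the rest 1798 each; 6163 frames reaches minute 3, so 23 × 18 + 3 × 2 = 420 labels have been skipped so far.
Adding those back, label number 419749 + 420 = 420169 at 30 labels/s is 14005 s + 19 f = 3 h 53 min 25 s frame 19, i.e. 03:53:25;19.

03:53:25;19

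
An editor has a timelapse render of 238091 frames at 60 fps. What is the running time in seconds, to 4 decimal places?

3968.1833 seconds

Running time = 238091 × 1/60 = 238091/60 s ≈ 3968.1833 s.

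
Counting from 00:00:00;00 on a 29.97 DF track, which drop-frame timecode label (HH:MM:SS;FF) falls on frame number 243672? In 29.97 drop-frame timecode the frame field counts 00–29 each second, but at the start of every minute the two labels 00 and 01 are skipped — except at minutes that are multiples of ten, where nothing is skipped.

02:15:30;16

Each 10-minute DF block holds 10 × 60 × 30 − 9 × 2 = 17982 frames. 243672 ÷ 17982 → 13 full blocks, remainder 9906.
Within the partial block the first minute is 1800 frames and each further minute 1798, so 5 further minute boundaries passed. Total skipped labels = 18 × 13 + 2 × 5 = 244.
Non-drop label index = 243672 + 244 = 243916; at 30 labels/s that is 02:15:30:16, i.e. DF 02:15:30;16.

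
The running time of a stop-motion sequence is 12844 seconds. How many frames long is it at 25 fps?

Frames = 12844 × 25 = 321100.

321100 frames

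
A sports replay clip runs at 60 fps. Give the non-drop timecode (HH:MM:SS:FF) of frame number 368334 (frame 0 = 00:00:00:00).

368334 ÷ 60 = 6138 full seconds, remainder 54 frames.
6138 s = 1 h 42 min 18 s.
Timecode: 01:42:18:54.

01:42:18:54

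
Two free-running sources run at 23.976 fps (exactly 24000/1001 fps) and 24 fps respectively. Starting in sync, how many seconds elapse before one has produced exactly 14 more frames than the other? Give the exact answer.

7007/12 seconds

The gap grows by |24 − 24000/1001| = 24/1001 frames per second.
Time for a 14-frame gap: 14 ÷ (24/1001) = 7007/12 s.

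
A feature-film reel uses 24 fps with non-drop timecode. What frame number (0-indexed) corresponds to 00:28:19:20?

40796

Total seconds to the label: (0 × 3600 + 28 × 60 + 19) = 1699.
Frame index = 1699 × 24 + 20 = 40796.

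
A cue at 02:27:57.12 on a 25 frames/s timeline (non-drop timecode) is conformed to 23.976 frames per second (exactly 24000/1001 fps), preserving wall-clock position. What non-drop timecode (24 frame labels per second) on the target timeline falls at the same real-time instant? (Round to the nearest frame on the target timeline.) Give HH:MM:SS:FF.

02:27:48:15

Source frame index: (2×3600 + 27×60 + 57) × 25 + 12 = 221937.
Real time: 221937 / (25) = 221937/25 s.
Target frame: (221937/25) × (24000/1001) = 213059520/1001 ≈ 212846.673 → 212847.
At 24 labels/s: frame 212847 → 02:27:48:15.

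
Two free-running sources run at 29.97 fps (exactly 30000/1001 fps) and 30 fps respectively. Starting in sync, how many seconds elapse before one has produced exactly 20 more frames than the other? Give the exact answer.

2002/3 seconds

The gap grows by |30 − 30000/1001| = 30/1001 frames per second.
Time for a 20-frame gap: 20 ÷ (30/1001) = 2002/3 s.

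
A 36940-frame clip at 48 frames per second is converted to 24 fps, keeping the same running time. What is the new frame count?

Frames at target rate = 36940 × (24) / (48) = 18470.

18470 frames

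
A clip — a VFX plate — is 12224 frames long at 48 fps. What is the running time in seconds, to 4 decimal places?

254.6667 seconds

Running time = 12224 × 1/48 = 764/3 s ≈ 254.6667 s.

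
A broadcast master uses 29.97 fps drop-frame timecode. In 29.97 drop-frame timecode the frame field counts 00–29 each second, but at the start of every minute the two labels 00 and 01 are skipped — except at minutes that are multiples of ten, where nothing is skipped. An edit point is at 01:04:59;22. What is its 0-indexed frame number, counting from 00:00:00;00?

As if non-drop at 30 labels/s: (1 × 3600 + 4 × 60 + 59) × 30 + 22 = 116992.
Minute boundaries passed: 64; those not divisible by 10: 64 − 6 = 58; dropped labels = 2 × 58 = 116.
Actual frame index = 116992 − 116 = 116876.

116876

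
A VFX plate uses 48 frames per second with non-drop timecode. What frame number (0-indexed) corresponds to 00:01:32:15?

Total seconds to the label: (0 × 3600 + 1 × 60 + 32) = 92.
Frame index = 92 × 48 + 15 = 4431.

frame 4431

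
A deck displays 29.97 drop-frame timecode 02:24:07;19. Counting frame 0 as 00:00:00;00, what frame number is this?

259169

As if non-drop at 30 labels/s: (2 × 3600 + 24 × 60 + 7) × 30 + 19 = 259429.
Minute boundaries passed: 144; those not divisible by 10: 144 − 14 = 130; dropped labels = 2 × 130 = 260.
Actual frame index = 259429 − 260 = 259169.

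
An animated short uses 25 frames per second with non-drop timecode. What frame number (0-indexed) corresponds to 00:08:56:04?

Total seconds to the label: (0 × 3600 + 8 × 60 + 56) = 536.
Frame index = 536 × 25 + 4 = 13404.

frame 13404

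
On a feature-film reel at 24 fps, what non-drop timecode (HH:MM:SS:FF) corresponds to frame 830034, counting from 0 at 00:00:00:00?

830034 ÷ 24 = 34584 full seconds, remainder 18 frames.
34584 s = 9 h 36 min 24 s.
Timecode: 09:36:24:18.

09:36:24:18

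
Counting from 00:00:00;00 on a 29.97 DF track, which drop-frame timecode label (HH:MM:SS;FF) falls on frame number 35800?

Ten DF minutes hold 17982 frames, so frame 35800 lies in block 1 (frames 17982–35963) with 17818 frames into that block.
The block's first minute is 1800 frames and the rest 1798 each; 17818 frames reaches minute 9, so 1 × 18 + 9 × 2 = 36 labels have been skipped so far.
Adding those back, label number 35800 + 36 = 35836 at 30 labels/s is 1194 s + 16 f = 0 h 19 min 54 s frame 16, i.e. 00:19:54;16.

00:19:54;16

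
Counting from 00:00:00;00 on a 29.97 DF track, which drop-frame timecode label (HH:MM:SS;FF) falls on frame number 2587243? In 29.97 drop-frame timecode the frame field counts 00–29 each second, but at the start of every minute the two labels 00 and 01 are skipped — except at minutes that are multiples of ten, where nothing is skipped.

Each 10-minute DF block holds 10 × 60 × 30 − 9 × 2 = 17982 frames. 2587243 ÷ 17982 → 143 full blocks, remainder 15817.
Within the partial block the first minute is 1800 frames and each further minute 1798, so 8 further minute boundaries passed. Total skipped labels = 18 × 143 + 2 × 8 = 2590.
Non-drop label index = 2587243 + 2590 = 2589833; at 30 labels/s that is 23:58:47:23, i.e. DF 23:58:47;23.

23:58:47;23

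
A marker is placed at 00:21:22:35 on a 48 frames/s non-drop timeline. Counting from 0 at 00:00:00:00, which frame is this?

61571

Total seconds to the label: (0 × 3600 + 21 × 60 + 22) = 1282.
Frame index = 1282 × 48 + 35 = 61571.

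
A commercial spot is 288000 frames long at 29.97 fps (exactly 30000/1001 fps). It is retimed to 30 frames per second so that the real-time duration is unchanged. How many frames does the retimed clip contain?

288288 frames

Target frames = source frames × (target rate / source rate) = 288000 × (30)/(30000/1001) = 288000 × 1001/1000 = 288288.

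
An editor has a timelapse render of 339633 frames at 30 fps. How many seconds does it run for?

Running time = 339633 / (30) = 11321.1 s.

11321.1 seconds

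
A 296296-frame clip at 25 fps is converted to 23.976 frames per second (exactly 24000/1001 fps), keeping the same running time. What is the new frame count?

284160 frames

Target frames = source frames × (target rate / source rate) = 296296 × (24000/1001)/(25) = 296296 × 960/1001 = 284160.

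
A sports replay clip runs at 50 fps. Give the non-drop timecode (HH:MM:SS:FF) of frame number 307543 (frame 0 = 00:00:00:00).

01:42:30:43

307543 ÷ 50 = 6150 full seconds, remainder 43 frames.
6150 s = 1 h 42 min 30 s.
Timecode: 01:42:30:43.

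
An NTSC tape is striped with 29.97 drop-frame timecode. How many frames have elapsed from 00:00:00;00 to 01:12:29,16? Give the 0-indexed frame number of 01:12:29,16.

130356

As if non-drop at 30 labels/s: (1 × 3600 + 12 × 60 + 29) × 30 + 16 = 130486.
Minute boundaries passed: 72; those not divisible by 10: 72 − 7 = 65; dropped labels = 2 × 65 = 130.
Actual frame index = 130486 − 130 = 130356.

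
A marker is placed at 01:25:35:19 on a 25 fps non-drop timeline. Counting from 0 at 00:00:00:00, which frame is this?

Total seconds to the label: (1 × 3600 + 25 × 60 + 35) = 5135.
Frame index = 5135 × 25 + 19 = 128394.

128394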